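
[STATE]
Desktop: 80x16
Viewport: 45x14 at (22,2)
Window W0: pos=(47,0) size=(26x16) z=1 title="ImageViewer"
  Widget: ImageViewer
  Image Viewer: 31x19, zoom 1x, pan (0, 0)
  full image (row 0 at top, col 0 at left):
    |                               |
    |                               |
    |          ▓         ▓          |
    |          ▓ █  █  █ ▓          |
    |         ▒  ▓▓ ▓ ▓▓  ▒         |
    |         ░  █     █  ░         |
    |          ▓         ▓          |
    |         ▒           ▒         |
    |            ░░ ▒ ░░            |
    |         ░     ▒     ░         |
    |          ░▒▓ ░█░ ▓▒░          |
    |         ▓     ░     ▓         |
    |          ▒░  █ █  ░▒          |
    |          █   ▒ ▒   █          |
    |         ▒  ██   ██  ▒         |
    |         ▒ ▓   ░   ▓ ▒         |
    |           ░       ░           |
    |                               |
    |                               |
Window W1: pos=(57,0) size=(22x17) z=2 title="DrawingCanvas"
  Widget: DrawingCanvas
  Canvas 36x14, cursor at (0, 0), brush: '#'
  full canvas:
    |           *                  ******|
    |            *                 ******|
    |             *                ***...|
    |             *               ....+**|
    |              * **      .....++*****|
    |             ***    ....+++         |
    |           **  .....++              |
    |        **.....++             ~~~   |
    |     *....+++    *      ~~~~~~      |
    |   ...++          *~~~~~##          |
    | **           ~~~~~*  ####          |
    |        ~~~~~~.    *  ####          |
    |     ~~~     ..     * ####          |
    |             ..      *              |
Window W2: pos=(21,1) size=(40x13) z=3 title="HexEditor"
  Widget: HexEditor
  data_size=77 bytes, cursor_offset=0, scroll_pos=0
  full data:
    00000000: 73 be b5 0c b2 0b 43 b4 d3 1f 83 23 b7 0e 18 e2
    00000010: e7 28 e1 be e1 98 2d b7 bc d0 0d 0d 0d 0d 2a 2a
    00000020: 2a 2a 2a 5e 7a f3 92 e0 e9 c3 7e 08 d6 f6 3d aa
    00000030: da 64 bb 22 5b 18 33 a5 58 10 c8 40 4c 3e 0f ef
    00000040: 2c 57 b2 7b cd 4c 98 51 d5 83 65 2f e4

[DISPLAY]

 HexEditor                            ┃──────
──────────────────────────────────────┨      
00000000  73 be b5 0c b2 0b 43 b4  d3 ┃      
00000010  e7 28 e1 be e1 98 2d b7  bc ┃      
00000020  2a 2a 2a 5e 7a f3 92 e0  e9 ┃      
00000030  da 64 bb 22 5b 18 33 a5  58 ┃      
00000040  2c 57 b2 7b cd 4c 98 51  d5 ┃      
                                      ┃      
                                      ┃     *
                                      ┃  *...
                                      ┃...++ 
━━━━━━━━━━━━━━━━━━━━━━━━━━━━━━━━━━━━━━┛      
                         ┃         ┃        ~
                         ┗━━━━━━━━━┃     ~~~ 


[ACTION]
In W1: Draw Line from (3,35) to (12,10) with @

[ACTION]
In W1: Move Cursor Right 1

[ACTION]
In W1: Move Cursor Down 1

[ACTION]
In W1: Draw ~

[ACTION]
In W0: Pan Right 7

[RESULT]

 HexEditor                            ┃──────
──────────────────────────────────────┨      
00000000  73 be b5 0c b2 0b 43 b4  d3 ┃      
00000010  e7 28 e1 be e1 98 2d b7  bc ┃      
00000020  2a 2a 2a 5e 7a f3 92 e0  e9 ┃      
00000030  da 64 bb 22 5b 18 33 a5  58 ┃      
00000040  2c 57 b2 7b cd 4c 98 51  d5 ┃      
                                      ┃      
                                      ┃     *
                                      ┃  *...
                                      ┃...++ 
━━━━━━━━━━━━━━━━━━━━━━━━━━━━━━━━━━━━━━┛      
                         ┃  ▓     ░┃        ~
                         ┗━━━━━━━━━┃     ~~~ 


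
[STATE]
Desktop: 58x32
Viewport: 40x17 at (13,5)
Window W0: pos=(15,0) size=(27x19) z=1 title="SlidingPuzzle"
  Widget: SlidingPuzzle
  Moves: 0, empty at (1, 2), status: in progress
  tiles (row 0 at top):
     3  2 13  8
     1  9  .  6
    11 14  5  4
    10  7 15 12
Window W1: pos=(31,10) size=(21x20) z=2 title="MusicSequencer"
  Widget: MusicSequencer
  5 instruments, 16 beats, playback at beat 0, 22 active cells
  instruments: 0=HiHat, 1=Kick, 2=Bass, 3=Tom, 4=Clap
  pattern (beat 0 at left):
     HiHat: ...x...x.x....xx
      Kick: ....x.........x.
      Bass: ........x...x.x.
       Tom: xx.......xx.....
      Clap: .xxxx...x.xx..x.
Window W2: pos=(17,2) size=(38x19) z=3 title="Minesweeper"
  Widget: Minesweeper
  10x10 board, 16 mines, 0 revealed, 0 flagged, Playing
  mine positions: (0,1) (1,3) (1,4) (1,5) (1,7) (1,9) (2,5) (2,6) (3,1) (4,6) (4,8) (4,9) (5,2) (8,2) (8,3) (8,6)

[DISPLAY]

  ┃├┃■■■■■■■■■■                         
  ┃│┃■■■■■■■■■■                         
  ┃├┃■■■■■■■■■■                         
  ┃│┃■■■■■■■■■■                         
  ┃├┃■■■■■■■■■■                         
  ┃│┃■■■■■■■■■■                         
  ┃└┃■■■■■■■■■■                         
  ┃M┃■■■■■■■■■■                         
  ┃ ┃■■■■■■■■■■                         
  ┃ ┃■■■■■■■■■■                         
  ┃ ┃                                   
  ┃ ┃                                   
  ┃ ┃                                   
  ┗━┃                                   
    ┃                                   
    ┗━━━━━━━━━━━━━━━━━━━━━━━━━━━━━━━━━━━
                  ┃                   ┃ 


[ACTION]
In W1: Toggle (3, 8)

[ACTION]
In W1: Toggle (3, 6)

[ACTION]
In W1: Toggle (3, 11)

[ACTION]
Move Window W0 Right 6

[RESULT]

    ┃■■■■■■■■■■                         
    ┃■■■■■■■■■■                         
    ┃■■■■■■■■■■                         
    ┃■■■■■■■■■■                         
    ┃■■■■■■■■■■                         
    ┃■■■■■■■■■■                         
    ┃■■■■■■■■■■                         
    ┃■■■■■■■■■■                         
    ┃■■■■■■■■■■                         
    ┃■■■■■■■■■■                         
    ┃                                   
    ┃                                   
    ┃                                   
    ┃                                   
    ┃                                   
    ┗━━━━━━━━━━━━━━━━━━━━━━━━━━━━━━━━━━━
                  ┃                   ┃ 


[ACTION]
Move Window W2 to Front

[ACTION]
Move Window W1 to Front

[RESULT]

    ┃■■■■■■■■■■                         
    ┃■■■■■■■■■■                         
    ┃■■■■■■■■■■                         
    ┃■■■■■■■■■■                         
    ┃■■■■■■■■■■                         
    ┃■■■■■■■■■■   ┏━━━━━━━━━━━━━━━━━━━┓ 
    ┃■■■■■■■■■■   ┃ MusicSequencer    ┃ 
    ┃■■■■■■■■■■   ┠───────────────────┨ 
    ┃■■■■■■■■■■   ┃      ▼123456789012┃ 
    ┃■■■■■■■■■■   ┃ HiHat···█···█·█···┃ 
    ┃             ┃  Kick····█········┃ 
    ┃             ┃  Bass········█···█┃ 
    ┃             ┃   Tom██····█·████·┃ 
    ┃             ┃  Clap·████···█·██·┃ 
    ┃             ┃                   ┃ 
    ┗━━━━━━━━━━━━━┃                   ┃━
                  ┃                   ┃ 


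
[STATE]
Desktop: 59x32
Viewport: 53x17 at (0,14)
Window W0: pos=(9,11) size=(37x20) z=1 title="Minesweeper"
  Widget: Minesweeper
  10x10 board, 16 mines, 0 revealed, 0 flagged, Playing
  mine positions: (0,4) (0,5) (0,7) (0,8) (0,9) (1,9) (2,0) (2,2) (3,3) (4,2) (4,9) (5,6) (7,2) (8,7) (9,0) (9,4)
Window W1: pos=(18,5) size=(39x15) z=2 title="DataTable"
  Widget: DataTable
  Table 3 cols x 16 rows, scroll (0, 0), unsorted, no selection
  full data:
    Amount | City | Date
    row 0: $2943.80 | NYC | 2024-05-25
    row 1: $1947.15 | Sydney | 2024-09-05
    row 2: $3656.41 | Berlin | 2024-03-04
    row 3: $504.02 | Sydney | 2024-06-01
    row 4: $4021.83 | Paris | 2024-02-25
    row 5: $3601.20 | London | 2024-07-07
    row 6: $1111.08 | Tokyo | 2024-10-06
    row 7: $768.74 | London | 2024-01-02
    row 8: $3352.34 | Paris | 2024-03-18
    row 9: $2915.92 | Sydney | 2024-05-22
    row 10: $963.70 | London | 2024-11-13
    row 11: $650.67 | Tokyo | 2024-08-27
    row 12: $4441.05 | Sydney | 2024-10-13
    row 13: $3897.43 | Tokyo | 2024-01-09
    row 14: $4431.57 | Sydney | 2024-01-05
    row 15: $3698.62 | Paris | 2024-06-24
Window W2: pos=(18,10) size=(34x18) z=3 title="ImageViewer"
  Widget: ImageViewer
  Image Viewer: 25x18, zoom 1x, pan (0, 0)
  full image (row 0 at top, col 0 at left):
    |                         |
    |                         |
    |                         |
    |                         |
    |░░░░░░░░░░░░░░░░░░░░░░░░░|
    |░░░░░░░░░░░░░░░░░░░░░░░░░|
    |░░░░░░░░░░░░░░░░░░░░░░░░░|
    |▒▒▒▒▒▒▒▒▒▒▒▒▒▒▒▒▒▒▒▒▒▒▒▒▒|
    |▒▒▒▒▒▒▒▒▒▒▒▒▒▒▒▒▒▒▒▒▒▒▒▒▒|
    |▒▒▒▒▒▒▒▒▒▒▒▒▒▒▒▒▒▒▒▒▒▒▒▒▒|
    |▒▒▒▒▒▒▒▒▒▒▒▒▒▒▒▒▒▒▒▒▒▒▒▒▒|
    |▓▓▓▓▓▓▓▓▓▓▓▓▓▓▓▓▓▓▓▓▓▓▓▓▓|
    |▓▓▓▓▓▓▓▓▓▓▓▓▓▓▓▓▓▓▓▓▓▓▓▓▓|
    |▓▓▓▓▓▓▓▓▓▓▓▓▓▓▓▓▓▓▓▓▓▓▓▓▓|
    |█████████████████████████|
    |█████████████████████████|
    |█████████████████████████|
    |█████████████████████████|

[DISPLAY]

         ┃■■■■■■■■┃                                ┃ 
         ┃■■■■■■■■┃                                ┃ 
         ┃■■■■■■■■┃                                ┃ 
         ┃■■■■■■■■┃░░░░░░░░░░░░░░░░░░░░░░░░░       ┃ 
         ┃■■■■■■■■┃░░░░░░░░░░░░░░░░░░░░░░░░░       ┃ 
         ┃■■■■■■■■┃░░░░░░░░░░░░░░░░░░░░░░░░░       ┃━
         ┃■■■■■■■■┃▒▒▒▒▒▒▒▒▒▒▒▒▒▒▒▒▒▒▒▒▒▒▒▒▒       ┃ 
         ┃■■■■■■■■┃▒▒▒▒▒▒▒▒▒▒▒▒▒▒▒▒▒▒▒▒▒▒▒▒▒       ┃ 
         ┃■■■■■■■■┃▒▒▒▒▒▒▒▒▒▒▒▒▒▒▒▒▒▒▒▒▒▒▒▒▒       ┃ 
         ┃■■■■■■■■┃▒▒▒▒▒▒▒▒▒▒▒▒▒▒▒▒▒▒▒▒▒▒▒▒▒       ┃ 
         ┃        ┃▓▓▓▓▓▓▓▓▓▓▓▓▓▓▓▓▓▓▓▓▓▓▓▓▓       ┃ 
         ┃        ┃▓▓▓▓▓▓▓▓▓▓▓▓▓▓▓▓▓▓▓▓▓▓▓▓▓       ┃ 
         ┃        ┃▓▓▓▓▓▓▓▓▓▓▓▓▓▓▓▓▓▓▓▓▓▓▓▓▓       ┃ 
         ┃        ┗━━━━━━━━━━━━━━━━━━━━━━━━━━━━━━━━┛ 
         ┃                                   ┃       
         ┃                                   ┃       
         ┗━━━━━━━━━━━━━━━━━━━━━━━━━━━━━━━━━━━┛       


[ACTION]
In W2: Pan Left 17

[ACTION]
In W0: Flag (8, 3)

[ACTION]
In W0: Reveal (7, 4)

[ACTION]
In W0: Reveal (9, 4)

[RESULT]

         ┃■■■■✹✹■✹┃                                ┃ 
         ┃■■■■■■■■┃                                ┃ 
         ┃✹■✹■■■■■┃                                ┃ 
         ┃■■■✹■■■■┃░░░░░░░░░░░░░░░░░░░░░░░░░       ┃ 
         ┃■■✹211■■┃░░░░░░░░░░░░░░░░░░░░░░░░░       ┃ 
         ┃■■■1 1✹■┃░░░░░░░░░░░░░░░░░░░░░░░░░       ┃━
         ┃■■■1 11■┃▒▒▒▒▒▒▒▒▒▒▒▒▒▒▒▒▒▒▒▒▒▒▒▒▒       ┃ 
         ┃■■✹1  1■┃▒▒▒▒▒▒▒▒▒▒▒▒▒▒▒▒▒▒▒▒▒▒▒▒▒       ┃ 
         ┃■■■2111✹┃▒▒▒▒▒▒▒▒▒▒▒▒▒▒▒▒▒▒▒▒▒▒▒▒▒       ┃ 
         ┃✹■■■✹■■■┃▒▒▒▒▒▒▒▒▒▒▒▒▒▒▒▒▒▒▒▒▒▒▒▒▒       ┃ 
         ┃        ┃▓▓▓▓▓▓▓▓▓▓▓▓▓▓▓▓▓▓▓▓▓▓▓▓▓       ┃ 
         ┃        ┃▓▓▓▓▓▓▓▓▓▓▓▓▓▓▓▓▓▓▓▓▓▓▓▓▓       ┃ 
         ┃        ┃▓▓▓▓▓▓▓▓▓▓▓▓▓▓▓▓▓▓▓▓▓▓▓▓▓       ┃ 
         ┃        ┗━━━━━━━━━━━━━━━━━━━━━━━━━━━━━━━━┛ 
         ┃                                   ┃       
         ┃                                   ┃       
         ┗━━━━━━━━━━━━━━━━━━━━━━━━━━━━━━━━━━━┛       


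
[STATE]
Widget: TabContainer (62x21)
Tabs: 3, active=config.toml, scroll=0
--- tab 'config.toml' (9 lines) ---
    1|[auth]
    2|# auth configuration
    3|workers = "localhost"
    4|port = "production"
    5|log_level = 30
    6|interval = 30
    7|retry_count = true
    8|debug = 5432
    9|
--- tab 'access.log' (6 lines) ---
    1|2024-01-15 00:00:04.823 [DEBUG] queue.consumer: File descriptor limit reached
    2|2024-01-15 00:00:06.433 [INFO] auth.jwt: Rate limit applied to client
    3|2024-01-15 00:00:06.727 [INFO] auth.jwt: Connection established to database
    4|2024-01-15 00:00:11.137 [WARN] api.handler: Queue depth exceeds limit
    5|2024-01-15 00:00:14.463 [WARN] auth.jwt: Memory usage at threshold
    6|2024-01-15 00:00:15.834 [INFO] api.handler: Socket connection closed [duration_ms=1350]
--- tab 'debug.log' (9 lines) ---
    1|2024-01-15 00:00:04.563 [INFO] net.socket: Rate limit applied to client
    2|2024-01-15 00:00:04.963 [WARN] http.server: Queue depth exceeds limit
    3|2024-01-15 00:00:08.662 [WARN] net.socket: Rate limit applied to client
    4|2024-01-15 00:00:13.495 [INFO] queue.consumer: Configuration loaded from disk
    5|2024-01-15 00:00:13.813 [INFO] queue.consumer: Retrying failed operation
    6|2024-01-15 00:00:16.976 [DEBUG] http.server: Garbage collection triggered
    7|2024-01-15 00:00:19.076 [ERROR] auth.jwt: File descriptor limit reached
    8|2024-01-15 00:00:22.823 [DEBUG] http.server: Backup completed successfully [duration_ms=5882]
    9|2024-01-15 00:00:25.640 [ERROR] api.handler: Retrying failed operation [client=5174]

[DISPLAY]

[config.toml]│ access.log │ debug.log                         
──────────────────────────────────────────────────────────────
[auth]                                                        
# auth configuration                                          
workers = "localhost"                                         
port = "production"                                           
log_level = 30                                                
interval = 30                                                 
retry_count = true                                            
debug = 5432                                                  
                                                              
                                                              
                                                              
                                                              
                                                              
                                                              
                                                              
                                                              
                                                              
                                                              
                                                              


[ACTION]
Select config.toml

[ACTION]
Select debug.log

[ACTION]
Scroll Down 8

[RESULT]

 config.toml │ access.log │[debug.log]                        
──────────────────────────────────────────────────────────────
2024-01-15 00:00:25.640 [ERROR] api.handler: Retrying failed o
                                                              
                                                              
                                                              
                                                              
                                                              
                                                              
                                                              
                                                              
                                                              
                                                              
                                                              
                                                              
                                                              
                                                              
                                                              
                                                              
                                                              
                                                              


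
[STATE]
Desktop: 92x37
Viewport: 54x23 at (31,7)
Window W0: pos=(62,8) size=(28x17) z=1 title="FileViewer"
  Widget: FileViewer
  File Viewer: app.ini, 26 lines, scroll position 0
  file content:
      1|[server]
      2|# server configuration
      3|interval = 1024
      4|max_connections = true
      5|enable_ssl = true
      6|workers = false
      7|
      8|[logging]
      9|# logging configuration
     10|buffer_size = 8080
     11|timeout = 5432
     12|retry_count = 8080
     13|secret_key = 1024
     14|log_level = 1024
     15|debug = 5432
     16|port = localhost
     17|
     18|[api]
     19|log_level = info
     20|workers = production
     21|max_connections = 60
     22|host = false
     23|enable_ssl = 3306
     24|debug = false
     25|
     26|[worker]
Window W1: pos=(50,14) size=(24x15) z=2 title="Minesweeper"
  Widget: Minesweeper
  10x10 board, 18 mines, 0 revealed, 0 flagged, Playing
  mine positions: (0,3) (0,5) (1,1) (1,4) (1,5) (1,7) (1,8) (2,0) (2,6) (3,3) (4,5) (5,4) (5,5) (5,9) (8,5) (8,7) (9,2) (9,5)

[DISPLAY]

                                                      
                               ┏━━━━━━━━━━━━━━━━━━━━━━
                               ┃ FileViewer           
                               ┠──────────────────────
                               ┃[server]              
                               ┃# server configuration
                               ┃interval = 1024       
                   ┏━━━━━━━━━━━━━━━━━━━━━━┓ions = true
                   ┃ Minesweeper          ┃= true     
                   ┠──────────────────────┨alse       
                   ┃■■■■■■■■■■            ┃           
                   ┃■■■■■■■■■■            ┃           
                   ┃■■■■■■■■■■            ┃onfiguratio
                   ┃■■■■■■■■■■            ┃ = 8080    
                   ┃■■■■■■■■■■            ┃432        
                   ┃■■■■■■■■■■            ┃ = 8080    
                   ┃■■■■■■■■■■            ┃= 1024     
                   ┃■■■■■■■■■■            ┃━━━━━━━━━━━
                   ┃■■■■■■■■■■            ┃           
                   ┃■■■■■■■■■■            ┃           
                   ┃                      ┃           
                   ┗━━━━━━━━━━━━━━━━━━━━━━┛           
                                                      


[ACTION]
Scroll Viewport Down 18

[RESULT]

                   ┏━━━━━━━━━━━━━━━━━━━━━━┓ions = true
                   ┃ Minesweeper          ┃= true     
                   ┠──────────────────────┨alse       
                   ┃■■■■■■■■■■            ┃           
                   ┃■■■■■■■■■■            ┃           
                   ┃■■■■■■■■■■            ┃onfiguratio
                   ┃■■■■■■■■■■            ┃ = 8080    
                   ┃■■■■■■■■■■            ┃432        
                   ┃■■■■■■■■■■            ┃ = 8080    
                   ┃■■■■■■■■■■            ┃= 1024     
                   ┃■■■■■■■■■■            ┃━━━━━━━━━━━
                   ┃■■■■■■■■■■            ┃           
                   ┃■■■■■■■■■■            ┃           
                   ┃                      ┃           
                   ┗━━━━━━━━━━━━━━━━━━━━━━┛           
                                                      
                                                      
                                                      
                                                      
                                                      
                                                      
                                                      
                                                      


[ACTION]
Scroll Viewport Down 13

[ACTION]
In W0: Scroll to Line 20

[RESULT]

                   ┏━━━━━━━━━━━━━━━━━━━━━━┓           
                   ┃ Minesweeper          ┃           
                   ┠──────────────────────┨ info      
                   ┃■■■■■■■■■■            ┃roduction  
                   ┃■■■■■■■■■■            ┃ions = 60  
                   ┃■■■■■■■■■■            ┃e          
                   ┃■■■■■■■■■■            ┃= 3306     
                   ┃■■■■■■■■■■            ┃se         
                   ┃■■■■■■■■■■            ┃           
                   ┃■■■■■■■■■■            ┃           
                   ┃■■■■■■■■■■            ┃━━━━━━━━━━━
                   ┃■■■■■■■■■■            ┃           
                   ┃■■■■■■■■■■            ┃           
                   ┃                      ┃           
                   ┗━━━━━━━━━━━━━━━━━━━━━━┛           
                                                      
                                                      
                                                      
                                                      
                                                      
                                                      
                                                      
                                                      


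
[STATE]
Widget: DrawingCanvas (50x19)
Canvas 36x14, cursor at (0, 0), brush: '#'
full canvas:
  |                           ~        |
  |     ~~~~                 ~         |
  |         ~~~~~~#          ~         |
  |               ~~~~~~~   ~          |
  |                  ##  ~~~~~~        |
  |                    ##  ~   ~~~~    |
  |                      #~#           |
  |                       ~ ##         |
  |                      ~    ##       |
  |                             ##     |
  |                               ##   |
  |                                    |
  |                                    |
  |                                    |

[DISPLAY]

+                          ~                      
     ~~~~                 ~                       
         ~~~~~~#          ~                       
               ~~~~~~~   ~                        
                  ##  ~~~~~~                      
                    ##  ~   ~~~~                  
                      #~#                         
                       ~ ##                       
                      ~    ##                     
                             ##                   
                               ##                 
                                                  
                                                  
                                                  
                                                  
                                                  
                                                  
                                                  
                                                  


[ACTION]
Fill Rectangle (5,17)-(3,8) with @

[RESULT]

+                          ~                      
     ~~~~                 ~                       
         ~~~~~~#          ~                       
        @@@@@@@@@@~~~~   ~                        
        @@@@@@@@@@##  ~~~~~~                      
        @@@@@@@@@@  ##  ~   ~~~~                  
                      #~#                         
                       ~ ##                       
                      ~    ##                     
                             ##                   
                               ##                 
                                                  
                                                  
                                                  
                                                  
                                                  
                                                  
                                                  
                                                  


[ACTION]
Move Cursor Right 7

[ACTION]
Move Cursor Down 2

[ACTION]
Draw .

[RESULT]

                           ~                      
     ~~~~                 ~                       
       . ~~~~~~#          ~                       
        @@@@@@@@@@~~~~   ~                        
        @@@@@@@@@@##  ~~~~~~                      
        @@@@@@@@@@  ##  ~   ~~~~                  
                      #~#                         
                       ~ ##                       
                      ~    ##                     
                             ##                   
                               ##                 
                                                  
                                                  
                                                  
                                                  
                                                  
                                                  
                                                  
                                                  


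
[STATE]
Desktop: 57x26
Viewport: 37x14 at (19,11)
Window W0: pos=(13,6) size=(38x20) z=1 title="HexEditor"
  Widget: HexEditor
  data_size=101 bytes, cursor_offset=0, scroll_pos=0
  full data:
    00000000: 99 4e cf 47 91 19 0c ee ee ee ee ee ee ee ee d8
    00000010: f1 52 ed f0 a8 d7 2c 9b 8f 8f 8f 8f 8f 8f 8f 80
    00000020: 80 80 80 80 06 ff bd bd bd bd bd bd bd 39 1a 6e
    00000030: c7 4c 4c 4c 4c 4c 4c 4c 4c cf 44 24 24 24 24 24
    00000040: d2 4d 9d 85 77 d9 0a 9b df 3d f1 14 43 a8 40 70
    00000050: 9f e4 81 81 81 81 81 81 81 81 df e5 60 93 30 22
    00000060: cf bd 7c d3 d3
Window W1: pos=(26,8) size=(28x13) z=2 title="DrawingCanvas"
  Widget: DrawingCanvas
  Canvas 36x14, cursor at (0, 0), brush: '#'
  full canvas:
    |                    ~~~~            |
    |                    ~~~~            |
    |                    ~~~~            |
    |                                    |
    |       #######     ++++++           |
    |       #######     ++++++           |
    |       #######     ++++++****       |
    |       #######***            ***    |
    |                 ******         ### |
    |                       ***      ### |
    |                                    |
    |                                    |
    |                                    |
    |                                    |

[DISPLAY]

020  80┃+                   ~~~~  ┃  
030  c7┃                    ~~~~  ┃  
040  d2┃                    ~~~~  ┃  
050  9f┃                          ┃  
060  cf┃       #######     ++++++ ┃  
       ┃       #######     ++++++ ┃  
       ┃       #######     ++++++*┃  
       ┃       #######***         ┃  
       ┃                 ******   ┃  
       ┗━━━━━━━━━━━━━━━━━━━━━━━━━━┛  
                               ┃     
                               ┃     
                               ┃     
                               ┃     


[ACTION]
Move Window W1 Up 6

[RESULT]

020  80┃       #######     ++++++*┃  
030  c7┃       #######***         ┃  
040  d2┃                 ******   ┃  
050  9f┗━━━━━━━━━━━━━━━━━━━━━━━━━━┛  
060  cf bd 7c d3 d3            ┃     
                               ┃     
                               ┃     
                               ┃     
                               ┃     
                               ┃     
                               ┃     
                               ┃     
                               ┃     
                               ┃     


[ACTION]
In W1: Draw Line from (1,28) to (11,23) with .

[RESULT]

020  80┃       #######     ++++++*┃  
030  c7┃       #######***        .┃  
040  d2┃                 ******  .┃  
050  9f┗━━━━━━━━━━━━━━━━━━━━━━━━━━┛  
060  cf bd 7c d3 d3            ┃     
                               ┃     
                               ┃     
                               ┃     
                               ┃     
                               ┃     
                               ┃     
                               ┃     
                               ┃     
                               ┃     


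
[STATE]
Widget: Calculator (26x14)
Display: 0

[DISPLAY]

                         0
┌───┬───┬───┬───┐         
│ 7 │ 8 │ 9 │ ÷ │         
├───┼───┼───┼───┤         
│ 4 │ 5 │ 6 │ × │         
├───┼───┼───┼───┤         
│ 1 │ 2 │ 3 │ - │         
├───┼───┼───┼───┤         
│ 0 │ . │ = │ + │         
├───┼───┼───┼───┤         
│ C │ MC│ MR│ M+│         
└───┴───┴───┴───┘         
                          
                          


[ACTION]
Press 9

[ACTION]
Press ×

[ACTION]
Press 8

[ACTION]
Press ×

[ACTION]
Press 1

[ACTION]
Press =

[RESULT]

                        72
┌───┬───┬───┬───┐         
│ 7 │ 8 │ 9 │ ÷ │         
├───┼───┼───┼───┤         
│ 4 │ 5 │ 6 │ × │         
├───┼───┼───┼───┤         
│ 1 │ 2 │ 3 │ - │         
├───┼───┼───┼───┤         
│ 0 │ . │ = │ + │         
├───┼───┼───┼───┤         
│ C │ MC│ MR│ M+│         
└───┴───┴───┴───┘         
                          
                          


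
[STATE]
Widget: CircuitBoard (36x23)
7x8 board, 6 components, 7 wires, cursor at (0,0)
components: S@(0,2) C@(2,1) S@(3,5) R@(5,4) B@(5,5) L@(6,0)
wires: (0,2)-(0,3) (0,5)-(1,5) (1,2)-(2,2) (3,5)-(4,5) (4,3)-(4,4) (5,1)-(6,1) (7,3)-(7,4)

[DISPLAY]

   0 1 2 3 4 5 6                    
0  [.]      S ─ ·       ·           
                        │           
1           ·           ·           
            │                       
2       C   ·                       
                                    
3                       S           
                        │           
4               · ─ ·   ·           
                                    
5       ·           R   B           
        │                           
6   L   ·                           
                                    
7               · ─ ·               
Cursor: (0,0)                       
                                    
                                    
                                    
                                    
                                    
                                    


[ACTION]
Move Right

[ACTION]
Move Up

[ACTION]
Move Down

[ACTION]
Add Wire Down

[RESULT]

   0 1 2 3 4 5 6                    
0           S ─ ·       ·           
                        │           
1      [.]  ·           ·           
        │   │                       
2       C   ·                       
                                    
3                       S           
                        │           
4               · ─ ·   ·           
                                    
5       ·           R   B           
        │                           
6   L   ·                           
                                    
7               · ─ ·               
Cursor: (1,1)                       
                                    
                                    
                                    
                                    
                                    
                                    


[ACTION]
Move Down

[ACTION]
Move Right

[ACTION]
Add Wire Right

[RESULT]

   0 1 2 3 4 5 6                    
0           S ─ ·       ·           
                        │           
1       ·   ·           ·           
        │   │                       
2       C  [.]─ ·                   
                                    
3                       S           
                        │           
4               · ─ ·   ·           
                                    
5       ·           R   B           
        │                           
6   L   ·                           
                                    
7               · ─ ·               
Cursor: (2,2)                       
                                    
                                    
                                    
                                    
                                    
                                    


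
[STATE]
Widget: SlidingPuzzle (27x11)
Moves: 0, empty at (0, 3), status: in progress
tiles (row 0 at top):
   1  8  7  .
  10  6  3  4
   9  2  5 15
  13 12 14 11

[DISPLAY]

┌────┬────┬────┬────┐      
│  1 │  8 │  7 │    │      
├────┼────┼────┼────┤      
│ 10 │  6 │  3 │  4 │      
├────┼────┼────┼────┤      
│  9 │  2 │  5 │ 15 │      
├────┼────┼────┼────┤      
│ 13 │ 12 │ 14 │ 11 │      
└────┴────┴────┴────┘      
Moves: 0                   
                           


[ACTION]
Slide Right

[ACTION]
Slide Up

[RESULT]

┌────┬────┬────┬────┐      
│  1 │  8 │  3 │  7 │      
├────┼────┼────┼────┤      
│ 10 │  6 │    │  4 │      
├────┼────┼────┼────┤      
│  9 │  2 │  5 │ 15 │      
├────┼────┼────┼────┤      
│ 13 │ 12 │ 14 │ 11 │      
└────┴────┴────┴────┘      
Moves: 2                   
                           


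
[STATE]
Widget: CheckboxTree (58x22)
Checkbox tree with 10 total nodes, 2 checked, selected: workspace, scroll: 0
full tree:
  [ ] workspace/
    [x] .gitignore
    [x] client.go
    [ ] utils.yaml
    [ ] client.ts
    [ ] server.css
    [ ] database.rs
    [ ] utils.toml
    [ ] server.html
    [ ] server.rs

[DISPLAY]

>[-] workspace/                                           
   [x] .gitignore                                         
   [x] client.go                                          
   [ ] utils.yaml                                         
   [ ] client.ts                                          
   [ ] server.css                                         
   [ ] database.rs                                        
   [ ] utils.toml                                         
   [ ] server.html                                        
   [ ] server.rs                                          
                                                          
                                                          
                                                          
                                                          
                                                          
                                                          
                                                          
                                                          
                                                          
                                                          
                                                          
                                                          


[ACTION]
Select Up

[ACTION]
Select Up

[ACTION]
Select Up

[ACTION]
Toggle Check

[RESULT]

>[x] workspace/                                           
   [x] .gitignore                                         
   [x] client.go                                          
   [x] utils.yaml                                         
   [x] client.ts                                          
   [x] server.css                                         
   [x] database.rs                                        
   [x] utils.toml                                         
   [x] server.html                                        
   [x] server.rs                                          
                                                          
                                                          
                                                          
                                                          
                                                          
                                                          
                                                          
                                                          
                                                          
                                                          
                                                          
                                                          


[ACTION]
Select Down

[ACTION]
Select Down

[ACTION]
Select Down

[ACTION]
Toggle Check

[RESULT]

 [-] workspace/                                           
   [x] .gitignore                                         
   [x] client.go                                          
>  [ ] utils.yaml                                         
   [x] client.ts                                          
   [x] server.css                                         
   [x] database.rs                                        
   [x] utils.toml                                         
   [x] server.html                                        
   [x] server.rs                                          
                                                          
                                                          
                                                          
                                                          
                                                          
                                                          
                                                          
                                                          
                                                          
                                                          
                                                          
                                                          
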